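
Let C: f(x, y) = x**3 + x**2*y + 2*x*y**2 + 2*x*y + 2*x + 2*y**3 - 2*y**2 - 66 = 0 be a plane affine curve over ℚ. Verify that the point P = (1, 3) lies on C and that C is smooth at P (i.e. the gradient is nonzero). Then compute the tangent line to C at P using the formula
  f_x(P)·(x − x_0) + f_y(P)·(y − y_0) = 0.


Tangent line at P: 35*x + 57*y - 206 = 0.

Step 1: f(1, 3) = 0, so P lies on C.
Step 2: partial derivatives
  f_x(x, y) = 3*x**2 + 2*x*y + 2*y**2 + 2*y + 2, f_y(x, y) = x**2 + 4*x*y + 2*x + 6*y**2 - 4*y.
  f_x(P) = 35, f_y(P) = 57 (gradient nonzero, so P is smooth).
Step 3: tangent line at P: 35·(x − 1) + 57·(y − 3) = 0.
Expanding: 35*x + 57*y - 206 = 0.


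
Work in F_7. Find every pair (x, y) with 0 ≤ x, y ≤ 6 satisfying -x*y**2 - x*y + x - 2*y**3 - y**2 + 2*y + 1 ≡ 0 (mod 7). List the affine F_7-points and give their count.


Affine F_7-points: {(0, 1), (0, 3), (0, 6), (1, 4), (2, 5), (4, 2), (6, 0)}; count = 7.

For each of the 49 pairs (x, y) ∈ F_7², evaluate f(x, y) mod 7. Record the zeros.
  x = 0: [0↦1, 1↦0, 2↦6, 3↦0, 4↦5, 5↦2, 6↦0]  zeros at y ∈ {1, 3, 6}
  x = 1: [0↦2, 1↦6, 2↦1, 3↦3, 4↦0, 5↦1, 6↦1]  zeros at y ∈ {4}
  x = 2: [0↦3, 1↦5, 2↦3, 3↦6, 4↦2, 5↦0, 6↦2]  zeros at y ∈ {5}
  x = 3: [0↦4, 1↦4, 2↦5, 3↦2, 4↦4, 5↦6, 6↦3]  zeros at y ∈ ∅
  x = 4: [0↦5, 1↦3, 2↦0, 3↦5, 4↦6, 5↦5, 6↦4]  zeros at y ∈ {2}
  x = 5: [0↦6, 1↦2, 2↦2, 3↦1, 4↦1, 5↦4, 6↦5]  zeros at y ∈ ∅
  x = 6: [0↦0, 1↦1, 2↦4, 3↦4, 4↦3, 5↦3, 6↦6]  zeros at y ∈ {0}
Collecting zeros: affine points = {(0, 1), (0, 3), (0, 6), (1, 4), (2, 5), (4, 2), (6, 0)}.
Total count |C(F_7)_aff| = 7.


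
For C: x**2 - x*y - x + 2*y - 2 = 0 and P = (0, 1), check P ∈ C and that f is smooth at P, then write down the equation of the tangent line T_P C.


Tangent line at P: -2*x + 2*y - 2 = 0.

Step 1: f(0, 1) = 0, so P lies on C.
Step 2: partial derivatives
  f_x(x, y) = 2*x - y - 1, f_y(x, y) = 2 - x.
  f_x(P) = -2, f_y(P) = 2 (gradient nonzero, so P is smooth).
Step 3: tangent line at P: -2·(x − 0) + 2·(y − 1) = 0.
Expanding: -2*x + 2*y - 2 = 0.


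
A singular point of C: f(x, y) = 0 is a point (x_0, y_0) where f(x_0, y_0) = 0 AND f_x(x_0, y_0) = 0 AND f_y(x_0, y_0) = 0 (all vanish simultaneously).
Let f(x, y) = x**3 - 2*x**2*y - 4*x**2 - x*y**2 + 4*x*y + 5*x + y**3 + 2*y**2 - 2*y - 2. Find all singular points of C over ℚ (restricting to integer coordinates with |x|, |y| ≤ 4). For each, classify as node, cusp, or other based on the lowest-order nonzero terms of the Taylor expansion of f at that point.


Singular points: {(1, 0)}; classification: node.

Compute partial derivatives:
  f_x = 3*x**2 - 4*x*y - 8*x - y**2 + 4*y + 5.
  f_y = -2*x**2 - 2*x*y + 4*x + 3*y**2 + 4*y - 2.
Scan x_0 ∈ {−4, ..., 4}. For each x_0, f_y(x_0, y) is a polynomial in y; find its integer roots y ∈ {−4, ..., 4}, then test f_x and f at those candidates.
  x = -4: f_y(-4, y) = 3*y**2 + 12*y - 50; no integer root y with |y| ≤ 4.
  x = -3: f_y(-3, y) = 3*y**2 + 10*y - 32; vanishes at y ∈ {2}. (-3, 2): f_x = 84 ≠ 0.
  x = -2: f_y(-2, y) = 3*y**2 + 8*y - 18; no integer root y with |y| ≤ 4.
  x = -1: f_y(-1, y) = 3*y**2 + 6*y - 8; no integer root y with |y| ≤ 4.
  x = 0: f_y(0, y) = 3*y**2 + 4*y - 2; no integer root y with |y| ≤ 4.
  x = 1: f_y(1, y) = 3*y**2 + 2*y; vanishes at y ∈ {0}. (1, 0): f_x = 0, f = 0 — SINGULAR.
  x = 2: f_y(2, y) = 3*y**2 - 2; no integer root y with |y| ≤ 4.
  x = 3: f_y(3, y) = 3*y**2 - 2*y - 8; vanishes at y ∈ {2}. (3, 2): f_x = -12 ≠ 0.
  x = 4: f_y(4, y) = 3*y**2 - 4*y - 18; no integer root y with |y| ≤ 4.
Only singular point on the grid: (1, 0).
Classify: substitute x = 1 + u, y = 0 + v and expand: f = u**3 - 2*u**2*v - u**2 - u*v**2 + v**3 + v**2.
No constant or linear terms (consistent with a singular point). Quadratic part: -u**2 + v**2. Cubic part: u**3 - 2*u**2*v - u*v**2 + v**3.
The quadratic part v**2 - u**2 = (v − u)(v + u) splits into two distinct linear factors, so there are two distinct tangent lines y − 0 = ±(x − 1) — this is a node (ordinary double point).
Classification: node.


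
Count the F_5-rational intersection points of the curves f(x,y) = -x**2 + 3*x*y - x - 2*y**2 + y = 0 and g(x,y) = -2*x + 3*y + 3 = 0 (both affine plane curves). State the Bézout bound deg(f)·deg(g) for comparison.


Common zeros: {(2, 2), (4, 0)}; count = 2; Bézout bound = 2.

deg(f) = 2, deg(g) = 1, so Bézout bound = 2.
Scan x ∈ F_5. For each x, list the y ∈ F_5 with f(x, y) ≡ 0 and those with g(x, y) ≡ 0 (mod 5); the common zeros in that column are the intersection.
  x = 0: f ≡ 0 at y ∈ {0, 3}; g ≡ 0 at y ∈ {4}; common: ∅.
  x = 1: f ≡ 0 at y ∈ {1}; g ≡ 0 at y ∈ {3}; common: ∅.
  x = 2: f ≡ 0 at y ∈ {2, 4}; g ≡ 0 at y ∈ {2}; common: {2}.
  x = 3: f ≡ 0 at y ∈ {2, 3}; g ≡ 0 at y ∈ {1}; common: ∅.
  x = 4: f ≡ 0 at y ∈ {0, 4}; g ≡ 0 at y ∈ {0}; common: {0}.
Collecting: common zeros = {(2, 2), (4, 0)}, so the count is 2.
Comparison with the Bézout bound: 2 ≤ 2 = deg(f)·deg(g), as expected for curves with no common component (the bound is attained).


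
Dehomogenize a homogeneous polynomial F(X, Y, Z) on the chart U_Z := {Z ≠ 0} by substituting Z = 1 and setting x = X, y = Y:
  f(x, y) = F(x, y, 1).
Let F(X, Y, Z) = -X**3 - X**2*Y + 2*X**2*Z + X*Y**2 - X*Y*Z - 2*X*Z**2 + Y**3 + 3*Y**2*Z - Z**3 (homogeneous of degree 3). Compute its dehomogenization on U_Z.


f(x, y) = -x**3 - x**2*y + 2*x**2 + x*y**2 - x*y - 2*x + y**3 + 3*y**2 - 1

On U_Z we set Z = 1. Each monomial c·X^i·Y^j·Z^k in F becomes c·x^i·y^j·1^k = c·x^i·y^j.
Substituting Z = 1: F(X, Y, 1) = -x**3 - x**2*y + 2*x**2 + x*y**2 - x*y - 2*x + y**3 + 3*y**2 - 1.
Note: deg(f) ≤ deg(F) = 3; strict inequality happens when F is divisible by Z (lost terms).


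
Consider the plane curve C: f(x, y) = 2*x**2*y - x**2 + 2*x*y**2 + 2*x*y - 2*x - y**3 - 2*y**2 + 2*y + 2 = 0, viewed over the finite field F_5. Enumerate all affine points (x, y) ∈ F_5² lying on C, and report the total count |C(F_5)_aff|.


Affine F_5-points: {(0, 2), (1, 3), (4, 1)}; count = 3.

For each of the 25 pairs (x, y) ∈ F_5², evaluate f(x, y) mod 5. Record the zeros.
  x = 0: [0↦2, 1↦1, 2↦0, 3↦3, 4↦4]  zeros at y ∈ {2}
  x = 1: [0↦4, 1↦4, 2↦3, 3↦0, 4↦4]  zeros at y ∈ {3}
  x = 2: [0↦4, 1↦4, 2↦2, 3↦2, 4↦3]  zeros at y ∈ ∅
  x = 3: [0↦2, 1↦1, 2↦2, 3↦4, 4↦1]  zeros at y ∈ ∅
  x = 4: [0↦3, 1↦0, 2↦3, 3↦1, 4↦3]  zeros at y ∈ {1}
Collecting zeros: affine points = {(0, 2), (1, 3), (4, 1)}.
Total count |C(F_5)_aff| = 3.


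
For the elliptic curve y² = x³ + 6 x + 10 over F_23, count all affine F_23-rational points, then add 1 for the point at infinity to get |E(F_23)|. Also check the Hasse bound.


Affine points = {(3, 3), (3, 20), (4, 11), (4, 12), (5, 2), (5, 21), (6, 3), (6, 20), (7, 2), (7, 21), (8, 8), (8, 15), (10, 9), (10, 14), (11, 2), (11, 21), (12, 4), (12, 19), (13, 10), (13, 13), (14, 3), (14, 20), (15, 5), (15, 18), (16, 4), (16, 19), (18, 4), (18, 19), (21, 6), (21, 17), (22, 7), (22, 16)}; affine count = 32; |E(F_23)| = 33.

Discriminant check: Δ ∝ 4a³ + 27b² = 4·6³ + 27·10² = 4·216 + 27·100 ≡ 22 (mod 23). Nonzero ⇒ E is nonsingular.
For each x ∈ F_23, compute rhs = x³ + 6·x + 10 mod 23, then count y ∈ F_23 with y² ≡ rhs.
  x = 0: rhs = 10, matching y values: none (0 points).
  x = 1: rhs = 17, matching y values: none (0 points).
  x = 2: rhs = 7, matching y values: none (0 points).
  x = 3: rhs = 9, matching y values: 3, 20 (2 points).
  x = 4: rhs = 6, matching y values: 11, 12 (2 points).
  x = 5: rhs = 4, matching y values: 2, 21 (2 points).
  x = 6: rhs = 9, matching y values: 3, 20 (2 points).
  x = 7: rhs = 4, matching y values: 2, 21 (2 points).
  x = 8: rhs = 18, matching y values: 8, 15 (2 points).
  x = 9: rhs = 11, matching y values: none (0 points).
  x = 10: rhs = 12, matching y values: 9, 14 (2 points).
  x = 11: rhs = 4, matching y values: 2, 21 (2 points).
  x = 12: rhs = 16, matching y values: 4, 19 (2 points).
  x = 13: rhs = 8, matching y values: 10, 13 (2 points).
  x = 14: rhs = 9, matching y values: 3, 20 (2 points).
  x = 15: rhs = 2, matching y values: 5, 18 (2 points).
  x = 16: rhs = 16, matching y values: 4, 19 (2 points).
  x = 17: rhs = 11, matching y values: none (0 points).
  x = 18: rhs = 16, matching y values: 4, 19 (2 points).
  x = 19: rhs = 14, matching y values: none (0 points).
  x = 20: rhs = 11, matching y values: none (0 points).
  x = 21: rhs = 13, matching y values: 6, 17 (2 points).
  x = 22: rhs = 3, matching y values: 7, 16 (2 points).
Total affine count: 32.
Full point count |E(F_23)| = 32 + 1 = 33.
Hasse bound: |33 − (23+1)| = |9| = 9 ≤ 2√23 ≈ 9.5917 ✓.


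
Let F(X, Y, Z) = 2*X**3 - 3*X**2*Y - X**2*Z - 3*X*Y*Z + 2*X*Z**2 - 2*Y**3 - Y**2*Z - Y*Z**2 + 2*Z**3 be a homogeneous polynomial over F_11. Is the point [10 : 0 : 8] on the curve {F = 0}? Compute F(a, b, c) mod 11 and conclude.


F(10,0,8) ≡ 6 (mod 11); P is NOT on the curve.

Evaluate F(10, 0, 8) term-by-term (mod 11).
  2*X**3 ↦ 2·1000·1·1 = 2000
  -3*X**2*Y ↦ -3·100·0·1 = 0
  -X**2*Z ↦ -1·100·1·8 = -800
  -3*X*Y*Z ↦ -3·10·0·8 = 0
  2*X*Z**2 ↦ 2·10·1·64 = 1280
  -2*Y**3 ↦ -2·1·0·1 = 0
  -Y**2*Z ↦ -1·1·0·8 = 0
  -Y*Z**2 ↦ -1·1·0·64 = 0
  2*Z**3 ↦ 2·1·1·512 = 1024
Sum: F(10, 0, 8) = (2000) + (0) + (-800) + (0) + (1280) + (0) + (0) + (0) + (1024) = 3504.
Reducing mod 11: 3504 ≡ 6 (mod 11).
Since F(a, b, c) ≡ 6 ≠ 0 (mod 11), P does NOT lie on the curve.


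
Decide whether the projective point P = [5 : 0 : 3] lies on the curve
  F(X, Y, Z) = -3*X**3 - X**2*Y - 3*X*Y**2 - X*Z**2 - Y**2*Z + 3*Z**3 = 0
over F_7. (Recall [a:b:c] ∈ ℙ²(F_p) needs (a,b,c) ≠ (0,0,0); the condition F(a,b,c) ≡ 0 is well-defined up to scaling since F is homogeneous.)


F(5,0,3) ≡ 4 (mod 7); P is NOT on the curve.

Evaluate F(5, 0, 3) term-by-term (mod 7).
  -3*X**3 ↦ -3·125·1·1 = -375
  -X**2*Y ↦ -1·25·0·1 = 0
  -3*X*Y**2 ↦ -3·5·0·1 = 0
  -X*Z**2 ↦ -1·5·1·9 = -45
  -Y**2*Z ↦ -1·1·0·3 = 0
  3*Z**3 ↦ 3·1·1·27 = 81
Sum: F(5, 0, 3) = (-375) + (0) + (0) + (-45) + (0) + (81) = -339.
Reducing mod 7: -339 ≡ 4 (mod 7).
Since F(a, b, c) ≡ 4 ≠ 0 (mod 7), P does NOT lie on the curve.


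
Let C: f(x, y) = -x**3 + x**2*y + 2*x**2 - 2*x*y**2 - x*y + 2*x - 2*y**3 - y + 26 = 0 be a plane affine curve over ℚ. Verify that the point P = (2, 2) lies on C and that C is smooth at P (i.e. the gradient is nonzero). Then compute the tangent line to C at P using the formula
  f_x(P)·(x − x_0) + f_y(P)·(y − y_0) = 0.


Tangent line at P: -4*x - 39*y + 86 = 0.

Step 1: f(2, 2) = 0, so P lies on C.
Step 2: partial derivatives
  f_x(x, y) = -3*x**2 + 2*x*y + 4*x - 2*y**2 - y + 2, f_y(x, y) = x**2 - 4*x*y - x - 6*y**2 - 1.
  f_x(P) = -4, f_y(P) = -39 (gradient nonzero, so P is smooth).
Step 3: tangent line at P: -4·(x − 2) + -39·(y − 2) = 0.
Expanding: -4*x - 39*y + 86 = 0.


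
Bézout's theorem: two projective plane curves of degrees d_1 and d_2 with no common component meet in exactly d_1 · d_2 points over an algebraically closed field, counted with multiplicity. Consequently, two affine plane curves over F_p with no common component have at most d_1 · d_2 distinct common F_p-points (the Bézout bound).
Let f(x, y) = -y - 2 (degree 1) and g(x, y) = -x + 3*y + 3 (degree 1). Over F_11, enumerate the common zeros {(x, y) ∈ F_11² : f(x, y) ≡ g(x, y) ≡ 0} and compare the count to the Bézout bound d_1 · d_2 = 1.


Common zeros: {(8, 9)}; count = 1; Bézout bound = 1.

deg(f) = 1, deg(g) = 1, so Bézout bound = 1.
Scan x ∈ F_11. For each x, list the y ∈ F_11 with f(x, y) ≡ 0 and those with g(x, y) ≡ 0 (mod 11); the common zeros in that column are the intersection.
  x = 0: f ≡ 0 at y ∈ {9}; g ≡ 0 at y ∈ {10}; common: ∅.
  x = 1: f ≡ 0 at y ∈ {9}; g ≡ 0 at y ∈ {3}; common: ∅.
  x = 2: f ≡ 0 at y ∈ {9}; g ≡ 0 at y ∈ {7}; common: ∅.
  x = 3: f ≡ 0 at y ∈ {9}; g ≡ 0 at y ∈ {0}; common: ∅.
  x = 4: f ≡ 0 at y ∈ {9}; g ≡ 0 at y ∈ {4}; common: ∅.
  x = 5: f ≡ 0 at y ∈ {9}; g ≡ 0 at y ∈ {8}; common: ∅.
  x = 6: f ≡ 0 at y ∈ {9}; g ≡ 0 at y ∈ {1}; common: ∅.
  x = 7: f ≡ 0 at y ∈ {9}; g ≡ 0 at y ∈ {5}; common: ∅.
  x = 8: f ≡ 0 at y ∈ {9}; g ≡ 0 at y ∈ {9}; common: {9}.
  x = 9: f ≡ 0 at y ∈ {9}; g ≡ 0 at y ∈ {2}; common: ∅.
  x = 10: f ≡ 0 at y ∈ {9}; g ≡ 0 at y ∈ {6}; common: ∅.
Collecting: common zeros = {(8, 9)}, so the count is 1.
Comparison with the Bézout bound: 1 ≤ 1 = deg(f)·deg(g), as expected for curves with no common component (the bound is attained).


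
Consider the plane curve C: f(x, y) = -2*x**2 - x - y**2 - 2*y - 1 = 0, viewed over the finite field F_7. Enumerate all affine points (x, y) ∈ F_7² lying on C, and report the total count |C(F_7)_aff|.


Affine F_7-points: {(0, 6), (1, 1), (1, 4), (2, 1), (2, 4), (3, 6), (5, 0), (5, 5)}; count = 8.

For each of the 49 pairs (x, y) ∈ F_7², evaluate f(x, y) mod 7. Record the zeros.
  x = 0: [0↦6, 1↦3, 2↦5, 3↦5, 4↦3, 5↦6, 6↦0]  zeros at y ∈ {6}
  x = 1: [0↦3, 1↦0, 2↦2, 3↦2, 4↦0, 5↦3, 6↦4]  zeros at y ∈ {1, 4}
  x = 2: [0↦3, 1↦0, 2↦2, 3↦2, 4↦0, 5↦3, 6↦4]  zeros at y ∈ {1, 4}
  x = 3: [0↦6, 1↦3, 2↦5, 3↦5, 4↦3, 5↦6, 6↦0]  zeros at y ∈ {6}
  x = 4: [0↦5, 1↦2, 2↦4, 3↦4, 4↦2, 5↦5, 6↦6]  zeros at y ∈ ∅
  x = 5: [0↦0, 1↦4, 2↦6, 3↦6, 4↦4, 5↦0, 6↦1]  zeros at y ∈ {0, 5}
  x = 6: [0↦5, 1↦2, 2↦4, 3↦4, 4↦2, 5↦5, 6↦6]  zeros at y ∈ ∅
Collecting zeros: affine points = {(0, 6), (1, 1), (1, 4), (2, 1), (2, 4), (3, 6), (5, 0), (5, 5)}.
Total count |C(F_7)_aff| = 8.


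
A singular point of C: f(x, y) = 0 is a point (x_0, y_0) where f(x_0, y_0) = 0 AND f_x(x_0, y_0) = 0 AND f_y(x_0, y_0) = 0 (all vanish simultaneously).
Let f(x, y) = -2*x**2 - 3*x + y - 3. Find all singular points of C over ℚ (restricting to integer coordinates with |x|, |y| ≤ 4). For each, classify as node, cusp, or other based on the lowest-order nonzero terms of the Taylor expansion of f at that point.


No singular points in the scanned grid; C is smooth there.

Compute partial derivatives:
  f_x = -4*x - 3.
  f_y = 1.
f_y = 1 is a nonzero constant, so f_y never vanishes: no point (x, y) can satisfy f = f_x = f_y = 0. In particular no (x, y) ∈ {−4, ..., 4}² is singular; the curve is smooth.


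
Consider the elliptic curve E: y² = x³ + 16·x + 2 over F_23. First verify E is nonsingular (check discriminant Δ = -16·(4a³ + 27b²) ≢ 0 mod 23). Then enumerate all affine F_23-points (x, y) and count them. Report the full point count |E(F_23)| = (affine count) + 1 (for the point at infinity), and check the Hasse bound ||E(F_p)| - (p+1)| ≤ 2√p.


Affine points = {(0, 5), (0, 18), (3, 10), (3, 13), (5, 0), (9, 1), (9, 22), (10, 9), (10, 14), (12, 6), (12, 17), (14, 7), (14, 16), (15, 11), (15, 12), (17, 9), (17, 14), (18, 2), (18, 21), (19, 9), (19, 14), (21, 10), (21, 13), (22, 10), (22, 13)}; affine count = 25; |E(F_23)| = 26.

Discriminant check: Δ ∝ 4a³ + 27b² = 4·16³ + 27·2² = 4·4096 + 27·4 ≡ 1 (mod 23). Nonzero ⇒ E is nonsingular.
For each x ∈ F_23, compute rhs = x³ + 16·x + 2 mod 23, then count y ∈ F_23 with y² ≡ rhs.
  x = 0: rhs = 2, matching y values: 5, 18 (2 points).
  x = 1: rhs = 19, matching y values: none (0 points).
  x = 2: rhs = 19, matching y values: none (0 points).
  x = 3: rhs = 8, matching y values: 10, 13 (2 points).
  x = 4: rhs = 15, matching y values: none (0 points).
  x = 5: rhs = 0, matching y values: 0 (1 points).
  x = 6: rhs = 15, matching y values: none (0 points).
  x = 7: rhs = 20, matching y values: none (0 points).
  x = 8: rhs = 21, matching y values: none (0 points).
  x = 9: rhs = 1, matching y values: 1, 22 (2 points).
  x = 10: rhs = 12, matching y values: 9, 14 (2 points).
  x = 11: rhs = 14, matching y values: none (0 points).
  x = 12: rhs = 13, matching y values: 6, 17 (2 points).
  x = 13: rhs = 15, matching y values: none (0 points).
  x = 14: rhs = 3, matching y values: 7, 16 (2 points).
  x = 15: rhs = 6, matching y values: 11, 12 (2 points).
  x = 16: rhs = 7, matching y values: none (0 points).
  x = 17: rhs = 12, matching y values: 9, 14 (2 points).
  x = 18: rhs = 4, matching y values: 2, 21 (2 points).
  x = 19: rhs = 12, matching y values: 9, 14 (2 points).
  x = 20: rhs = 19, matching y values: none (0 points).
  x = 21: rhs = 8, matching y values: 10, 13 (2 points).
  x = 22: rhs = 8, matching y values: 10, 13 (2 points).
Total affine count: 25.
Full point count |E(F_23)| = 25 + 1 = 26.
Hasse bound: |26 − (23+1)| = |2| = 2 ≤ 2√23 ≈ 9.5917 ✓.


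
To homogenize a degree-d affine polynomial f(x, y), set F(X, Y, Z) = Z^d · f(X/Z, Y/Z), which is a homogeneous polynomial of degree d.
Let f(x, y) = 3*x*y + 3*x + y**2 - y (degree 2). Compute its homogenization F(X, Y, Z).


F(X, Y, Z) = 3*X*Y + 3*X*Z + Y**2 - Y*Z

deg(f) = 2.
Substitute x = X/Z, y = Y/Z into f, then multiply by Z^2.
  monomial 3·x^1·y^1 ↦ 3·X^1·Y^1·Z^0.
  monomial 3·x^1·y^0 ↦ 3·X^1·Y^0·Z^1.
  monomial 1·x^0·y^2 ↦ 1·X^0·Y^2·Z^0.
  monomial -1·x^0·y^1 ↦ -1·X^0·Y^1·Z^1.
Collecting: F(X, Y, Z) = 3*X*Y + 3*X*Z + Y**2 - Y*Z.


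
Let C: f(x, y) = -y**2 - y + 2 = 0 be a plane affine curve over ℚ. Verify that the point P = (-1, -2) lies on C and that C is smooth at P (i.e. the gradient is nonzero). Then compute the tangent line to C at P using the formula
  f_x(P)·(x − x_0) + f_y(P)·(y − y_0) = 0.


Tangent line at P: 3*y + 6 = 0.

Step 1: f(-1, -2) = 0, so P lies on C.
Step 2: partial derivatives
  f_x(x, y) = 0, f_y(x, y) = -2*y - 1.
  f_x(P) = 0, f_y(P) = 3 (gradient nonzero, so P is smooth).
Step 3: tangent line at P: 0·(x − -1) + 3·(y − -2) = 0.
Expanding: 3*y + 6 = 0.


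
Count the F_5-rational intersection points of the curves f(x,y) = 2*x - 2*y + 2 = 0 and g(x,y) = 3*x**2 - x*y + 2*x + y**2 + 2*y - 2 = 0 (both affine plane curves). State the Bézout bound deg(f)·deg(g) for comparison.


Common zeros: ∅; count = 0; Bézout bound = 2.

deg(f) = 1, deg(g) = 2, so Bézout bound = 2.
Scan x ∈ F_5. For each x, list the y ∈ F_5 with f(x, y) ≡ 0 and those with g(x, y) ≡ 0 (mod 5); the common zeros in that column are the intersection.
  x = 0: f ≡ 0 at y ∈ {1}; g ≡ 0 at y ∈ ∅; common: ∅.
  x = 1: f ≡ 0 at y ∈ {2}; g ≡ 0 at y ∈ {1, 3}; common: ∅.
  x = 2: f ≡ 0 at y ∈ {3}; g ≡ 0 at y ∈ {1, 4}; common: ∅.
  x = 3: f ≡ 0 at y ∈ {4}; g ≡ 0 at y ∈ ∅; common: ∅.
  x = 4: f ≡ 0 at y ∈ {0}; g ≡ 0 at y ∈ ∅; common: ∅.
Collecting: common zeros = ∅, so the count is 0.
Comparison with the Bézout bound: 0 ≤ 2 = deg(f)·deg(g), as expected for curves with no common component (the affine F_5-count falls short of the bound because intersections may lie at infinity, over extension fields, or carry multiplicity).


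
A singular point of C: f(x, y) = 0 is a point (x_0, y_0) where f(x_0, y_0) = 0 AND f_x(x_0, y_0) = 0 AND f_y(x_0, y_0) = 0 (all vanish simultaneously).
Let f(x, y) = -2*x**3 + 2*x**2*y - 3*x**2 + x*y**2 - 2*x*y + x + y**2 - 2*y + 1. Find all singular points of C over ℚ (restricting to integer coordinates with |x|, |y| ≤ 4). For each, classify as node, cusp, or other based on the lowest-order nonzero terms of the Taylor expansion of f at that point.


Singular points: {(0, 1)}; classification: node.

Compute partial derivatives:
  f_x = -6*x**2 + 4*x*y - 6*x + y**2 - 2*y + 1.
  f_y = 2*x**2 + 2*x*y - 2*x + 2*y - 2.
Scan x_0 ∈ {−4, ..., 4}. For each x_0, f_y(x_0, y) is a polynomial in y; find its integer roots y ∈ {−4, ..., 4}, then test f_x and f at those candidates.
  x = -4: f_y(-4, y) = 38 - 6*y; no integer root y with |y| ≤ 4.
  x = -3: f_y(-3, y) = 22 - 4*y; no integer root y with |y| ≤ 4.
  x = -2: f_y(-2, y) = 10 - 2*y; no integer root y with |y| ≤ 4.
  x = -1: f_y(-1, y) = 2; no integer root y with |y| ≤ 4.
  x = 0: f_y(0, y) = 2*y - 2; vanishes at y ∈ {1}. (0, 1): f_x = 0, f = 0 — SINGULAR.
  x = 1: f_y(1, y) = 4*y - 2; no integer root y with |y| ≤ 4.
  x = 2: f_y(2, y) = 6*y + 2; no integer root y with |y| ≤ 4.
  x = 3: f_y(3, y) = 8*y + 10; no integer root y with |y| ≤ 4.
  x = 4: f_y(4, y) = 10*y + 22; no integer root y with |y| ≤ 4.
Only singular point on the grid: (0, 1).
Classify: substitute x = 0 + u, y = 1 + v and expand: f = -2*u**3 + 2*u**2*v - u**2 + u*v**2 + v**2.
No constant or linear terms (consistent with a singular point). Quadratic part: -u**2 + v**2. Cubic part: -2*u**3 + 2*u**2*v + u*v**2.
The quadratic part v**2 - u**2 = (v − u)(v + u) splits into two distinct linear factors, so there are two distinct tangent lines y − 1 = ±(x − 0) — this is a node (ordinary double point).
Classification: node.


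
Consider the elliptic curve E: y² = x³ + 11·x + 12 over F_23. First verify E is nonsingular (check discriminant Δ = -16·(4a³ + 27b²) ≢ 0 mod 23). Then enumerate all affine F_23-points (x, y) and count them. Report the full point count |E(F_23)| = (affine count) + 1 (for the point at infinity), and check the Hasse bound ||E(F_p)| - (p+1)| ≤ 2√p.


Affine points = {(0, 9), (0, 14), (1, 1), (1, 22), (3, 7), (3, 16), (5, 10), (5, 13), (6, 8), (6, 15), (7, 8), (7, 15), (9, 9), (9, 14), (10, 8), (10, 15), (12, 3), (12, 20), (13, 11), (13, 12), (14, 9), (14, 14), (16, 11), (16, 12), (17, 11), (17, 12), (18, 4), (18, 19), (22, 0)}; affine count = 29; |E(F_23)| = 30.

Discriminant check: Δ ∝ 4a³ + 27b² = 4·11³ + 27·12² = 4·1331 + 27·144 ≡ 12 (mod 23). Nonzero ⇒ E is nonsingular.
For each x ∈ F_23, compute rhs = x³ + 11·x + 12 mod 23, then count y ∈ F_23 with y² ≡ rhs.
  x = 0: rhs = 12, matching y values: 9, 14 (2 points).
  x = 1: rhs = 1, matching y values: 1, 22 (2 points).
  x = 2: rhs = 19, matching y values: none (0 points).
  x = 3: rhs = 3, matching y values: 7, 16 (2 points).
  x = 4: rhs = 5, matching y values: none (0 points).
  x = 5: rhs = 8, matching y values: 10, 13 (2 points).
  x = 6: rhs = 18, matching y values: 8, 15 (2 points).
  x = 7: rhs = 18, matching y values: 8, 15 (2 points).
  x = 8: rhs = 14, matching y values: none (0 points).
  x = 9: rhs = 12, matching y values: 9, 14 (2 points).
  x = 10: rhs = 18, matching y values: 8, 15 (2 points).
  x = 11: rhs = 15, matching y values: none (0 points).
  x = 12: rhs = 9, matching y values: 3, 20 (2 points).
  x = 13: rhs = 6, matching y values: 11, 12 (2 points).
  x = 14: rhs = 12, matching y values: 9, 14 (2 points).
  x = 15: rhs = 10, matching y values: none (0 points).
  x = 16: rhs = 6, matching y values: 11, 12 (2 points).
  x = 17: rhs = 6, matching y values: 11, 12 (2 points).
  x = 18: rhs = 16, matching y values: 4, 19 (2 points).
  x = 19: rhs = 19, matching y values: none (0 points).
  x = 20: rhs = 21, matching y values: none (0 points).
  x = 21: rhs = 5, matching y values: none (0 points).
  x = 22: rhs = 0, matching y values: 0 (1 points).
Total affine count: 29.
Full point count |E(F_23)| = 29 + 1 = 30.
Hasse bound: |30 − (23+1)| = |6| = 6 ≤ 2√23 ≈ 9.5917 ✓.


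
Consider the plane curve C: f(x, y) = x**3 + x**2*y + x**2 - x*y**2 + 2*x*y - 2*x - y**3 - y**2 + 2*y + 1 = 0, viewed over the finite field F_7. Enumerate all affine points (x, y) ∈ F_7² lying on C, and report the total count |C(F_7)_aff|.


Affine F_7-points: {(0, 2), (2, 4), (6, 3)}; count = 3.

For each of the 49 pairs (x, y) ∈ F_7², evaluate f(x, y) mod 7. Record the zeros.
  x = 0: [0↦1, 1↦1, 2↦0, 3↦6, 4↦6, 5↦1, 6↦6]  zeros at y ∈ {2}
  x = 1: [0↦1, 1↦3, 2↦2, 3↦6, 4↦2, 5↦5, 6↦2]  zeros at y ∈ ∅
  x = 2: [0↦2, 1↦1, 2↦2, 3↦6, 4↦0, 5↦6, 6↦4]  zeros at y ∈ {4}
  x = 3: [0↦3, 1↦1, 2↦6, 3↦5, 4↦6, 5↦3, 6↦4]  zeros at y ∈ ∅
  x = 4: [0↦3, 1↦2, 2↦6, 3↦2, 4↦5, 5↦2, 6↦1]  zeros at y ∈ ∅
  x = 5: [0↦1, 1↦3, 2↦1, 3↦3, 4↦3, 5↦2, 6↦1]  zeros at y ∈ ∅
  x = 6: [0↦3, 1↦3, 2↦4, 3↦0, 4↦6, 5↦2, 6↦3]  zeros at y ∈ {3}
Collecting zeros: affine points = {(0, 2), (2, 4), (6, 3)}.
Total count |C(F_7)_aff| = 3.


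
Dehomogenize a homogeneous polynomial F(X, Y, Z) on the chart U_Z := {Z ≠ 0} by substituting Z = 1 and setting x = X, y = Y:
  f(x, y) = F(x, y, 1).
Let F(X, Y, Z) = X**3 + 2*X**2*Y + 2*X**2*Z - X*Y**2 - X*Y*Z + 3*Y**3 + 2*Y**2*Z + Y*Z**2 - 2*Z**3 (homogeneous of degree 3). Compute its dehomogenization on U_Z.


f(x, y) = x**3 + 2*x**2*y + 2*x**2 - x*y**2 - x*y + 3*y**3 + 2*y**2 + y - 2

On U_Z we set Z = 1. Each monomial c·X^i·Y^j·Z^k in F becomes c·x^i·y^j·1^k = c·x^i·y^j.
Substituting Z = 1: F(X, Y, 1) = x**3 + 2*x**2*y + 2*x**2 - x*y**2 - x*y + 3*y**3 + 2*y**2 + y - 2.
Note: deg(f) ≤ deg(F) = 3; strict inequality happens when F is divisible by Z (lost terms).


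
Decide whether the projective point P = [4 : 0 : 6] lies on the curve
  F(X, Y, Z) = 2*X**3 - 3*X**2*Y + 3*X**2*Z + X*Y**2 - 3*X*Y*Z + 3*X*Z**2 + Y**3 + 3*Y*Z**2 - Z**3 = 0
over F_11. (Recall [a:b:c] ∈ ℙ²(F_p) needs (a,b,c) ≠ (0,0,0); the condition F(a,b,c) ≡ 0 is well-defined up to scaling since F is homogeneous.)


F(4,0,6) ≡ 5 (mod 11); P is NOT on the curve.

Evaluate F(4, 0, 6) term-by-term (mod 11).
  2*X**3 ↦ 2·64·1·1 = 128
  -3*X**2*Y ↦ -3·16·0·1 = 0
  3*X**2*Z ↦ 3·16·1·6 = 288
  X*Y**2 ↦ 1·4·0·1 = 0
  -3*X*Y*Z ↦ -3·4·0·6 = 0
  3*X*Z**2 ↦ 3·4·1·36 = 432
  Y**3 ↦ 1·1·0·1 = 0
  3*Y*Z**2 ↦ 3·1·0·36 = 0
  -Z**3 ↦ -1·1·1·216 = -216
Sum: F(4, 0, 6) = (128) + (0) + (288) + (0) + (0) + (432) + (0) + (0) + (-216) = 632.
Reducing mod 11: 632 ≡ 5 (mod 11).
Since F(a, b, c) ≡ 5 ≠ 0 (mod 11), P does NOT lie on the curve.


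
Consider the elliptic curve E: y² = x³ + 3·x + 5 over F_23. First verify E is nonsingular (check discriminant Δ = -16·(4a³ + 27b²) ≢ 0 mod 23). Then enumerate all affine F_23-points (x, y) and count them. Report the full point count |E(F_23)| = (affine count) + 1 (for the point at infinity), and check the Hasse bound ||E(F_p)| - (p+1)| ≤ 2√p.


Affine points = {(1, 3), (1, 20), (3, 8), (3, 15), (4, 9), (4, 14), (6, 3), (6, 20), (7, 1), (7, 22), (8, 9), (8, 14), (9, 5), (9, 18), (10, 0), (11, 9), (11, 14), (14, 10), (14, 13), (16, 3), (16, 20), (17, 1), (17, 22), (18, 7), (18, 16), (22, 1), (22, 22)}; affine count = 27; |E(F_23)| = 28.

Discriminant check: Δ ∝ 4a³ + 27b² = 4·3³ + 27·5² = 4·27 + 27·25 ≡ 1 (mod 23). Nonzero ⇒ E is nonsingular.
For each x ∈ F_23, compute rhs = x³ + 3·x + 5 mod 23, then count y ∈ F_23 with y² ≡ rhs.
  x = 0: rhs = 5, matching y values: none (0 points).
  x = 1: rhs = 9, matching y values: 3, 20 (2 points).
  x = 2: rhs = 19, matching y values: none (0 points).
  x = 3: rhs = 18, matching y values: 8, 15 (2 points).
  x = 4: rhs = 12, matching y values: 9, 14 (2 points).
  x = 5: rhs = 7, matching y values: none (0 points).
  x = 6: rhs = 9, matching y values: 3, 20 (2 points).
  x = 7: rhs = 1, matching y values: 1, 22 (2 points).
  x = 8: rhs = 12, matching y values: 9, 14 (2 points).
  x = 9: rhs = 2, matching y values: 5, 18 (2 points).
  x = 10: rhs = 0, matching y values: 0 (1 points).
  x = 11: rhs = 12, matching y values: 9, 14 (2 points).
  x = 12: rhs = 21, matching y values: none (0 points).
  x = 13: rhs = 10, matching y values: none (0 points).
  x = 14: rhs = 8, matching y values: 10, 13 (2 points).
  x = 15: rhs = 21, matching y values: none (0 points).
  x = 16: rhs = 9, matching y values: 3, 20 (2 points).
  x = 17: rhs = 1, matching y values: 1, 22 (2 points).
  x = 18: rhs = 3, matching y values: 7, 16 (2 points).
  x = 19: rhs = 21, matching y values: none (0 points).
  x = 20: rhs = 15, matching y values: none (0 points).
  x = 21: rhs = 14, matching y values: none (0 points).
  x = 22: rhs = 1, matching y values: 1, 22 (2 points).
Total affine count: 27.
Full point count |E(F_23)| = 27 + 1 = 28.
Hasse bound: |28 − (23+1)| = |4| = 4 ≤ 2√23 ≈ 9.5917 ✓.


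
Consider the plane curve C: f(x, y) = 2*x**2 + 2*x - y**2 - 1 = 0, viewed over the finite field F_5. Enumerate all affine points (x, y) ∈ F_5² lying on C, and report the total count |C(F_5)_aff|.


Affine F_5-points: {(0, 2), (0, 3), (2, 1), (2, 4), (4, 2), (4, 3)}; count = 6.

For each of the 25 pairs (x, y) ∈ F_5², evaluate f(x, y) mod 5. Record the zeros.
  x = 0: [0↦4, 1↦3, 2↦0, 3↦0, 4↦3]  zeros at y ∈ {2, 3}
  x = 1: [0↦3, 1↦2, 2↦4, 3↦4, 4↦2]  zeros at y ∈ ∅
  x = 2: [0↦1, 1↦0, 2↦2, 3↦2, 4↦0]  zeros at y ∈ {1, 4}
  x = 3: [0↦3, 1↦2, 2↦4, 3↦4, 4↦2]  zeros at y ∈ ∅
  x = 4: [0↦4, 1↦3, 2↦0, 3↦0, 4↦3]  zeros at y ∈ {2, 3}
Collecting zeros: affine points = {(0, 2), (0, 3), (2, 1), (2, 4), (4, 2), (4, 3)}.
Total count |C(F_5)_aff| = 6.


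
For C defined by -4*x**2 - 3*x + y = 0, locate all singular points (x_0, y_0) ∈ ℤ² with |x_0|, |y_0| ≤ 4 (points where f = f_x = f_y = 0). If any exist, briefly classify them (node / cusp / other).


No singular points in the scanned grid; C is smooth there.

Compute partial derivatives:
  f_x = -8*x - 3.
  f_y = 1.
f_y = 1 is a nonzero constant, so f_y never vanishes: no point (x, y) can satisfy f = f_x = f_y = 0. In particular no (x, y) ∈ {−4, ..., 4}² is singular; the curve is smooth.


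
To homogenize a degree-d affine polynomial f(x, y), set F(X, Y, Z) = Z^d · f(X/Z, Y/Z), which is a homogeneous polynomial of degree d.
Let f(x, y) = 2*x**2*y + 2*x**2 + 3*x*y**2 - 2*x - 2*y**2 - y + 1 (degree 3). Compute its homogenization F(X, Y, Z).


F(X, Y, Z) = 2*X**2*Y + 2*X**2*Z + 3*X*Y**2 - 2*X*Z**2 - 2*Y**2*Z - Y*Z**2 + Z**3

deg(f) = 3.
Substitute x = X/Z, y = Y/Z into f, then multiply by Z^3.
  monomial 2·x^2·y^1 ↦ 2·X^2·Y^1·Z^0.
  monomial 2·x^2·y^0 ↦ 2·X^2·Y^0·Z^1.
  monomial 3·x^1·y^2 ↦ 3·X^1·Y^2·Z^0.
  monomial -2·x^1·y^0 ↦ -2·X^1·Y^0·Z^2.
  monomial -2·x^0·y^2 ↦ -2·X^0·Y^2·Z^1.
  monomial -1·x^0·y^1 ↦ -1·X^0·Y^1·Z^2.
  monomial 1·x^0·y^0 ↦ 1·X^0·Y^0·Z^3.
Collecting: F(X, Y, Z) = 2*X**2*Y + 2*X**2*Z + 3*X*Y**2 - 2*X*Z**2 - 2*Y**2*Z - Y*Z**2 + Z**3.


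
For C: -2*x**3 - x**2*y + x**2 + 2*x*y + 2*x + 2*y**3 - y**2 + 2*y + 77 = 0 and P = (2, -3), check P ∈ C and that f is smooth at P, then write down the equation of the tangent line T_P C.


Tangent line at P: -12*x + 62*y + 210 = 0.

Step 1: f(2, -3) = 0, so P lies on C.
Step 2: partial derivatives
  f_x(x, y) = -6*x**2 - 2*x*y + 2*x + 2*y + 2, f_y(x, y) = -x**2 + 2*x + 6*y**2 - 2*y + 2.
  f_x(P) = -12, f_y(P) = 62 (gradient nonzero, so P is smooth).
Step 3: tangent line at P: -12·(x − 2) + 62·(y − -3) = 0.
Expanding: -12*x + 62*y + 210 = 0.


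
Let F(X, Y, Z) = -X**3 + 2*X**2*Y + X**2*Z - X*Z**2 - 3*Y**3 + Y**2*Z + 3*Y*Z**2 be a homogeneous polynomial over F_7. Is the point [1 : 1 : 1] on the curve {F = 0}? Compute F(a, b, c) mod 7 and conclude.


F(1,1,1) ≡ 2 (mod 7); P is NOT on the curve.

Evaluate F(1, 1, 1) term-by-term (mod 7).
  -X**3 ↦ -1·1·1·1 = -1
  2*X**2*Y ↦ 2·1·1·1 = 2
  X**2*Z ↦ 1·1·1·1 = 1
  -X*Z**2 ↦ -1·1·1·1 = -1
  -3*Y**3 ↦ -3·1·1·1 = -3
  Y**2*Z ↦ 1·1·1·1 = 1
  3*Y*Z**2 ↦ 3·1·1·1 = 3
Sum: F(1, 1, 1) = (-1) + (2) + (1) + (-1) + (-3) + (1) + (3) = 2.
Reducing mod 7: 2 ≡ 2 (mod 7).
Since F(a, b, c) ≡ 2 ≠ 0 (mod 7), P does NOT lie on the curve.


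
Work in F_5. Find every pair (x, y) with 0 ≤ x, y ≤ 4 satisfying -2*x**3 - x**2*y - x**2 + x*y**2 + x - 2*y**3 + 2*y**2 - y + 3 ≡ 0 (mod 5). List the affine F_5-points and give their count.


Affine F_5-points: {(1, 1), (2, 0), (2, 2), (3, 4), (4, 1)}; count = 5.

For each of the 25 pairs (x, y) ∈ F_5², evaluate f(x, y) mod 5. Record the zeros.
  x = 0: [0↦3, 1↦2, 2↦3, 3↦4, 4↦3]  zeros at y ∈ ∅
  x = 1: [0↦1, 1↦0, 2↦3, 3↦3, 4↦3]  zeros at y ∈ {1}
  x = 2: [0↦0, 1↦2, 2↦0, 3↦2, 4↦1]  zeros at y ∈ {0, 2}
  x = 3: [0↦3, 1↦1, 2↦2, 3↦4, 4↦0]  zeros at y ∈ {4}
  x = 4: [0↦3, 1↦0, 2↦2, 3↦2, 4↦3]  zeros at y ∈ {1}
Collecting zeros: affine points = {(1, 1), (2, 0), (2, 2), (3, 4), (4, 1)}.
Total count |C(F_5)_aff| = 5.


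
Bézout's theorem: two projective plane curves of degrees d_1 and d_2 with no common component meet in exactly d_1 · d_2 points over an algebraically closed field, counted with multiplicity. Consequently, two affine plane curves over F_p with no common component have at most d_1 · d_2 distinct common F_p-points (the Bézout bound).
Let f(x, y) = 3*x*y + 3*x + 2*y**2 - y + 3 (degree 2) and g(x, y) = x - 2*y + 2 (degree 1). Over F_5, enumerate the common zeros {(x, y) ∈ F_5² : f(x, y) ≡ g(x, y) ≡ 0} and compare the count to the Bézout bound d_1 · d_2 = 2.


Common zeros: ∅; count = 0; Bézout bound = 2.

deg(f) = 2, deg(g) = 1, so Bézout bound = 2.
Scan x ∈ F_5. For each x, list the y ∈ F_5 with f(x, y) ≡ 0 and those with g(x, y) ≡ 0 (mod 5); the common zeros in that column are the intersection.
  x = 0: f ≡ 0 at y ∈ ∅; g ≡ 0 at y ∈ {1}; common: ∅.
  x = 1: f ≡ 0 at y ∈ {1, 3}; g ≡ 0 at y ∈ {4}; common: ∅.
  x = 2: f ≡ 0 at y ∈ ∅; g ≡ 0 at y ∈ {2}; common: ∅.
  x = 3: f ≡ 0 at y ∈ ∅; g ≡ 0 at y ∈ {0}; common: ∅.
  x = 4: f ≡ 0 at y ∈ {0, 2}; g ≡ 0 at y ∈ {3}; common: ∅.
Collecting: common zeros = ∅, so the count is 0.
Comparison with the Bézout bound: 0 ≤ 2 = deg(f)·deg(g), as expected for curves with no common component (the affine F_5-count falls short of the bound because intersections may lie at infinity, over extension fields, or carry multiplicity).


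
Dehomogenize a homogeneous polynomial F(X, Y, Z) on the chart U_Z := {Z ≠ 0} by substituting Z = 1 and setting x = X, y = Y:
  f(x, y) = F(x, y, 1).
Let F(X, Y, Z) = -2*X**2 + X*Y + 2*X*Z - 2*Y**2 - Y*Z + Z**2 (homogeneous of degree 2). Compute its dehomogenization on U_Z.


f(x, y) = -2*x**2 + x*y + 2*x - 2*y**2 - y + 1

On U_Z we set Z = 1. Each monomial c·X^i·Y^j·Z^k in F becomes c·x^i·y^j·1^k = c·x^i·y^j.
Substituting Z = 1: F(X, Y, 1) = -2*x**2 + x*y + 2*x - 2*y**2 - y + 1.
Note: deg(f) ≤ deg(F) = 2; strict inequality happens when F is divisible by Z (lost terms).


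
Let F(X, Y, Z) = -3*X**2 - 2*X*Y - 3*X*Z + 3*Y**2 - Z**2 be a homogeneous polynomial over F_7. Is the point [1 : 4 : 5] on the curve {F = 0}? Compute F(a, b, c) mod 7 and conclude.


F(1,4,5) ≡ 4 (mod 7); P is NOT on the curve.

Evaluate F(1, 4, 5) term-by-term (mod 7).
  -3*X**2 ↦ -3·1·1·1 = -3
  -2*X*Y ↦ -2·1·4·1 = -8
  -3*X*Z ↦ -3·1·1·5 = -15
  3*Y**2 ↦ 3·1·16·1 = 48
  -Z**2 ↦ -1·1·1·25 = -25
Sum: F(1, 4, 5) = (-3) + (-8) + (-15) + (48) + (-25) = -3.
Reducing mod 7: -3 ≡ 4 (mod 7).
Since F(a, b, c) ≡ 4 ≠ 0 (mod 7), P does NOT lie on the curve.


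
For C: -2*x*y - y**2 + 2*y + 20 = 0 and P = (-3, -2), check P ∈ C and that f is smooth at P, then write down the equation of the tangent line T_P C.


Tangent line at P: 4*x + 12*y + 36 = 0.

Step 1: f(-3, -2) = 0, so P lies on C.
Step 2: partial derivatives
  f_x(x, y) = -2*y, f_y(x, y) = -2*x - 2*y + 2.
  f_x(P) = 4, f_y(P) = 12 (gradient nonzero, so P is smooth).
Step 3: tangent line at P: 4·(x − -3) + 12·(y − -2) = 0.
Expanding: 4*x + 12*y + 36 = 0.


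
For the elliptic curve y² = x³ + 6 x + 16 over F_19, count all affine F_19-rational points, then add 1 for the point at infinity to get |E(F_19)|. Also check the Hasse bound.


Affine points = {(0, 4), (0, 15), (1, 2), (1, 17), (2, 6), (2, 13), (3, 2), (3, 17), (4, 3), (4, 16), (5, 0), (8, 5), (8, 14), (9, 1), (9, 18), (11, 8), (11, 11), (12, 7), (12, 12), (13, 7), (13, 12), (15, 2), (15, 17), (16, 3), (16, 16), (18, 3), (18, 16)}; affine count = 27; |E(F_19)| = 28.

Discriminant check: Δ ∝ 4a³ + 27b² = 4·6³ + 27·16² = 4·216 + 27·256 ≡ 5 (mod 19). Nonzero ⇒ E is nonsingular.
For each x ∈ F_19, compute rhs = x³ + 6·x + 16 mod 19, then count y ∈ F_19 with y² ≡ rhs.
  x = 0: rhs = 16, matching y values: 4, 15 (2 points).
  x = 1: rhs = 4, matching y values: 2, 17 (2 points).
  x = 2: rhs = 17, matching y values: 6, 13 (2 points).
  x = 3: rhs = 4, matching y values: 2, 17 (2 points).
  x = 4: rhs = 9, matching y values: 3, 16 (2 points).
  x = 5: rhs = 0, matching y values: 0 (1 points).
  x = 6: rhs = 2, matching y values: none (0 points).
  x = 7: rhs = 2, matching y values: none (0 points).
  x = 8: rhs = 6, matching y values: 5, 14 (2 points).
  x = 9: rhs = 1, matching y values: 1, 18 (2 points).
  x = 10: rhs = 12, matching y values: none (0 points).
  x = 11: rhs = 7, matching y values: 8, 11 (2 points).
  x = 12: rhs = 11, matching y values: 7, 12 (2 points).
  x = 13: rhs = 11, matching y values: 7, 12 (2 points).
  x = 14: rhs = 13, matching y values: none (0 points).
  x = 15: rhs = 4, matching y values: 2, 17 (2 points).
  x = 16: rhs = 9, matching y values: 3, 16 (2 points).
  x = 17: rhs = 15, matching y values: none (0 points).
  x = 18: rhs = 9, matching y values: 3, 16 (2 points).
Total affine count: 27.
Full point count |E(F_19)| = 27 + 1 = 28.
Hasse bound: |28 − (19+1)| = |8| = 8 ≤ 2√19 ≈ 8.7178 ✓.


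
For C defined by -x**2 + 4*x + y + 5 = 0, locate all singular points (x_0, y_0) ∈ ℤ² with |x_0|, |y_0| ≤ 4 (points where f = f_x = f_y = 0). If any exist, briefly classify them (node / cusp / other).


No singular points in the scanned grid; C is smooth there.

Compute partial derivatives:
  f_x = 4 - 2*x.
  f_y = 1.
f_y = 1 is a nonzero constant, so f_y never vanishes: no point (x, y) can satisfy f = f_x = f_y = 0. In particular no (x, y) ∈ {−4, ..., 4}² is singular; the curve is smooth.


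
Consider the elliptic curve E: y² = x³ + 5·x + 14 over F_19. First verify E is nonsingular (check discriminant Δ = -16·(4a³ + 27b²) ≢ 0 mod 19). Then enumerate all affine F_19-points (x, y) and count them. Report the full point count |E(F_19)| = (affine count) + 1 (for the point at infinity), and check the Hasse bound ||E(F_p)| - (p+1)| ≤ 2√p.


Affine points = {(1, 1), (1, 18), (9, 3), (9, 16), (10, 0), (12, 4), (12, 15), (14, 4), (14, 15), (15, 5), (15, 14)}; affine count = 11; |E(F_19)| = 12.

Discriminant check: Δ ∝ 4a³ + 27b² = 4·5³ + 27·14² = 4·125 + 27·196 ≡ 16 (mod 19). Nonzero ⇒ E is nonsingular.
For each x ∈ F_19, compute rhs = x³ + 5·x + 14 mod 19, then count y ∈ F_19 with y² ≡ rhs.
  x = 0: rhs = 14, matching y values: none (0 points).
  x = 1: rhs = 1, matching y values: 1, 18 (2 points).
  x = 2: rhs = 13, matching y values: none (0 points).
  x = 3: rhs = 18, matching y values: none (0 points).
  x = 4: rhs = 3, matching y values: none (0 points).
  x = 5: rhs = 12, matching y values: none (0 points).
  x = 6: rhs = 13, matching y values: none (0 points).
  x = 7: rhs = 12, matching y values: none (0 points).
  x = 8: rhs = 15, matching y values: none (0 points).
  x = 9: rhs = 9, matching y values: 3, 16 (2 points).
  x = 10: rhs = 0, matching y values: 0 (1 points).
  x = 11: rhs = 13, matching y values: none (0 points).
  x = 12: rhs = 16, matching y values: 4, 15 (2 points).
  x = 13: rhs = 15, matching y values: none (0 points).
  x = 14: rhs = 16, matching y values: 4, 15 (2 points).
  x = 15: rhs = 6, matching y values: 5, 14 (2 points).
  x = 16: rhs = 10, matching y values: none (0 points).
  x = 17: rhs = 15, matching y values: none (0 points).
  x = 18: rhs = 8, matching y values: none (0 points).
Total affine count: 11.
Full point count |E(F_19)| = 11 + 1 = 12.
Hasse bound: |12 − (19+1)| = |-8| = 8 ≤ 2√19 ≈ 8.7178 ✓.


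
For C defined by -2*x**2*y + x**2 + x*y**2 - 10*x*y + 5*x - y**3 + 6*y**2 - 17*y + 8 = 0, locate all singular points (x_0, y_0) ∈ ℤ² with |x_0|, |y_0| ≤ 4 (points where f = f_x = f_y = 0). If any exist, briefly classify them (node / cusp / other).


Singular points: {(-2, 1)}; classification: node.

Compute partial derivatives:
  f_x = -4*x*y + 2*x + y**2 - 10*y + 5.
  f_y = -2*x**2 + 2*x*y - 10*x - 3*y**2 + 12*y - 17.
Scan x_0 ∈ {−4, ..., 4}. For each x_0, f_y(x_0, y) is a polynomial in y; find its integer roots y ∈ {−4, ..., 4}, then test f_x and f at those candidates.
  x = -4: f_y(-4, y) = -3*y**2 + 4*y - 9; no integer root y with |y| ≤ 4.
  x = -3: f_y(-3, y) = -3*y**2 + 6*y - 5; no integer root y with |y| ≤ 4.
  x = -2: f_y(-2, y) = -3*y**2 + 8*y - 5; vanishes at y ∈ {1}. (-2, 1): f_x = 0, f = 0 — SINGULAR.
  x = -1: f_y(-1, y) = -3*y**2 + 10*y - 9; no integer root y with |y| ≤ 4.
  x = 0: f_y(0, y) = -3*y**2 + 12*y - 17; no integer root y with |y| ≤ 4.
  x = 1: f_y(1, y) = -3*y**2 + 14*y - 29; no integer root y with |y| ≤ 4.
  x = 2: f_y(2, y) = -3*y**2 + 16*y - 45; no integer root y with |y| ≤ 4.
  x = 3: f_y(3, y) = -3*y**2 + 18*y - 65; no integer root y with |y| ≤ 4.
  x = 4: f_y(4, y) = -3*y**2 + 20*y - 89; no integer root y with |y| ≤ 4.
Only singular point on the grid: (-2, 1).
Classify: substitute x = -2 + u, y = 1 + v and expand: f = -2*u**2*v - u**2 + u*v**2 - v**3 + v**2.
No constant or linear terms (consistent with a singular point). Quadratic part: -u**2 + v**2. Cubic part: -2*u**2*v + u*v**2 - v**3.
The quadratic part v**2 - u**2 = (v − u)(v + u) splits into two distinct linear factors, so there are two distinct tangent lines y − 1 = ±(x − -2) — this is a node (ordinary double point).
Classification: node.
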